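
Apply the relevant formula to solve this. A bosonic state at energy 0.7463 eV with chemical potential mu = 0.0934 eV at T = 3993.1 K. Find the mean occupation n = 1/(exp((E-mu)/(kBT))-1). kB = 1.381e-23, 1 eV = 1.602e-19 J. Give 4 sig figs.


Step 1: (E - mu) = 0.6529 eV
Step 2: x = (E-mu)*eV/(kB*T) = 0.6529*1.602e-19/(1.381e-23*3993.1) = 1.897
Step 3: exp(x) = 6.664
Step 4: n = 1/(exp(x)-1) = 0.1766

0.1766


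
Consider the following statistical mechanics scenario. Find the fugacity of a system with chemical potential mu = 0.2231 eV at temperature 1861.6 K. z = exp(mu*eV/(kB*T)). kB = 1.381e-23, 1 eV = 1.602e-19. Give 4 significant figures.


Step 1: Convert mu to Joules: 0.2231*1.602e-19 = 3.574e-20 J
Step 2: kB*T = 1.381e-23*1861.6 = 2.571e-20 J
Step 3: mu/(kB*T) = 1.39
Step 4: z = exp(1.39) = 4.016

4.016


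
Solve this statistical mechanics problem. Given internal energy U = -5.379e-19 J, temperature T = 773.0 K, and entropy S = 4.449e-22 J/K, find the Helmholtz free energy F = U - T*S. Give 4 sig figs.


Step 1: T*S = 773.0 * 4.449e-22 = 3.439e-19 J
Step 2: F = U - T*S = -5.379e-19 - 3.439e-19
Step 3: F = -8.818e-19 J

-8.818e-19


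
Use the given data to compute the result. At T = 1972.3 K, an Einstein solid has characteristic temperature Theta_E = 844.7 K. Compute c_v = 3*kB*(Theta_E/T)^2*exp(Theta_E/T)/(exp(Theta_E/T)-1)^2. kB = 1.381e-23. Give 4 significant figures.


Step 1: x = Theta_E/T = 844.7/1972.3 = 0.4283
Step 2: x^2 = 0.1834
Step 3: exp(x) = 1.535
Step 4: c_v = 3*1.381e-23*0.1834*1.535/(1.535-1)^2 = 4.08e-23

4.08e-23


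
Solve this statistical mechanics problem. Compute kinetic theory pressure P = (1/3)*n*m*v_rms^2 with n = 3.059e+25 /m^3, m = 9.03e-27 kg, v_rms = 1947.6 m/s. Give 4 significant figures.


Step 1: v_rms^2 = 1947.6^2 = 3.793e+06
Step 2: n*m = 3.059e+25*9.03e-27 = 0.2762
Step 3: P = (1/3)*0.2762*3.793e+06 = 3.493e+05 Pa

3.493e+05


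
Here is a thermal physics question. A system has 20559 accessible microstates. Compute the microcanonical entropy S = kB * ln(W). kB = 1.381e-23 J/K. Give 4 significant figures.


Step 1: ln(W) = ln(20559) = 9.931
Step 2: S = kB * ln(W) = 1.381e-23 * 9.931
Step 3: S = 1.371e-22 J/K

1.371e-22


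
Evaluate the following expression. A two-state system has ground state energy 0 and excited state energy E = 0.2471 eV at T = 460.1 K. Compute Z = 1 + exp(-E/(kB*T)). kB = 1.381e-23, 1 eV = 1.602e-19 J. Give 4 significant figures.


Step 1: Compute beta*E = E*eV/(kB*T) = 0.2471*1.602e-19/(1.381e-23*460.1) = 6.23
Step 2: exp(-beta*E) = exp(-6.23) = 0.001969
Step 3: Z = 1 + 0.001969 = 1.002

1.002


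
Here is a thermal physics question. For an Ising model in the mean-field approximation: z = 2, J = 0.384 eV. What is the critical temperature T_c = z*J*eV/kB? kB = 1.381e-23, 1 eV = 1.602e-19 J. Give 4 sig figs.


Step 1: z*J = 2*0.384 = 0.768 eV
Step 2: Convert to Joules: 0.768*1.602e-19 = 1.23e-19 J
Step 3: T_c = 1.23e-19 / 1.381e-23 = 8909 K

8909


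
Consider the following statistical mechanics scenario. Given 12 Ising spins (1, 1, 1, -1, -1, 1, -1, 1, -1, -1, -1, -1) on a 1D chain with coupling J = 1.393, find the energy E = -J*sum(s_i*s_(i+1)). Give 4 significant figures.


Step 1: Nearest-neighbor products: 1, 1, -1, 1, -1, -1, -1, -1, 1, 1, 1
Step 2: Sum of products = 1
Step 3: E = -1.393 * 1 = -1.393

-1.393


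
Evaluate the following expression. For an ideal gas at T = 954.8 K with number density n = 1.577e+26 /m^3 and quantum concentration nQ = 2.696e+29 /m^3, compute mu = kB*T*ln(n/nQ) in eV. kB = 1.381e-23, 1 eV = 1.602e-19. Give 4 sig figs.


Step 1: n/nQ = 1.577e+26/2.696e+29 = 0.0005849
Step 2: ln(n/nQ) = -7.444
Step 3: mu = kB*T*ln(n/nQ) = 1.319e-20*-7.444 = -9.816e-20 J
Step 4: Convert to eV: -9.816e-20/1.602e-19 = -0.6127 eV

-0.6127


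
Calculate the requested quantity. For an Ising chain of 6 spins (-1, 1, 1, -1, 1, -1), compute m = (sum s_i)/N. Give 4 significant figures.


Step 1: Count up spins (+1): 3, down spins (-1): 3
Step 2: Total magnetization M = 3 - 3 = 0
Step 3: m = M/N = 0/6 = 0

0


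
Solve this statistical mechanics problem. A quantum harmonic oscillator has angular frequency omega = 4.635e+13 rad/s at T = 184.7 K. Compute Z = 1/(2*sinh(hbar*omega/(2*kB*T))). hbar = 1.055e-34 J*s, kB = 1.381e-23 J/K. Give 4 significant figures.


Step 1: Compute x = hbar*omega/(kB*T) = 1.055e-34*4.635e+13/(1.381e-23*184.7) = 1.917
Step 2: x/2 = 0.9585
Step 3: sinh(x/2) = 1.112
Step 4: Z = 1/(2*1.112) = 0.4496

0.4496


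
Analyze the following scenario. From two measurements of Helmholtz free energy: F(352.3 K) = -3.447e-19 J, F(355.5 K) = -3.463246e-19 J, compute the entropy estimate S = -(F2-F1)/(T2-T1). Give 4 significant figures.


Step 1: dF = F2 - F1 = -3.463246e-19 - (-3.447e-19) = -1.6246e-21 J
Step 2: dT = T2 - T1 = 355.5 - 352.3 = 3.2 K
Step 3: S = -dF/dT = -(-1.6246e-21)/3.2 = 5.077e-22 J/K

5.077e-22


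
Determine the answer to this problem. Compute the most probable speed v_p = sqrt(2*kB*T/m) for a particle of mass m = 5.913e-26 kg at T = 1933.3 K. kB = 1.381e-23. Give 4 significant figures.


Step 1: Numerator = 2*kB*T = 2*1.381e-23*1933.3 = 5.34e-20
Step 2: Ratio = 5.34e-20 / 5.913e-26 = 9.031e+05
Step 3: v_p = sqrt(9.031e+05) = 950.3 m/s

950.3


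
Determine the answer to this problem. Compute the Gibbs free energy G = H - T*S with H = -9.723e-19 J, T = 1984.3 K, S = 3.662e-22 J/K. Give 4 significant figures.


Step 1: T*S = 1984.3 * 3.662e-22 = 7.267e-19 J
Step 2: G = H - T*S = -9.723e-19 - 7.267e-19
Step 3: G = -1.699e-18 J

-1.699e-18


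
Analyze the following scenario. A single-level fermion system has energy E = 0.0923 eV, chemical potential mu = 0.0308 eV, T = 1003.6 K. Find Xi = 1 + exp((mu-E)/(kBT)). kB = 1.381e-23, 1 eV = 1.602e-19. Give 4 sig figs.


Step 1: (mu - E) = 0.0308 - 0.0923 = -0.0615 eV
Step 2: x = (mu-E)*eV/(kB*T) = -0.0615*1.602e-19/(1.381e-23*1003.6) = -0.7109
Step 3: exp(x) = 0.4912
Step 4: Xi = 1 + 0.4912 = 1.491

1.491


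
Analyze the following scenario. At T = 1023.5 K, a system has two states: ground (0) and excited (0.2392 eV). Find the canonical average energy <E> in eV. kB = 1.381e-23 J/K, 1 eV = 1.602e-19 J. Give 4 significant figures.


Step 1: beta*E = 0.2392*1.602e-19/(1.381e-23*1023.5) = 2.711
Step 2: exp(-beta*E) = 0.06647
Step 3: <E> = 0.2392*0.06647/(1+0.06647) = 0.01491 eV

0.01491


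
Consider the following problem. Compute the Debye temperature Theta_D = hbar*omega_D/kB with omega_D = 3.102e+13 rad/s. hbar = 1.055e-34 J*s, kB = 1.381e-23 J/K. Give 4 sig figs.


Step 1: hbar*omega_D = 1.055e-34 * 3.102e+13 = 3.273e-21 J
Step 2: Theta_D = 3.273e-21 / 1.381e-23
Step 3: Theta_D = 237 K

237


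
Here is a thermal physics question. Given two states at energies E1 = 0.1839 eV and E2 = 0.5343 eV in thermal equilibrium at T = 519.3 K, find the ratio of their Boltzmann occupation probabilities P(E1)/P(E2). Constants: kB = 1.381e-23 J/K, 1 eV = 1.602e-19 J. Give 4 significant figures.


Step 1: Compute energy difference dE = E1 - E2 = 0.1839 - 0.5343 = -0.3504 eV
Step 2: Convert to Joules: dE_J = -0.3504 * 1.602e-19 = -5.613e-20 J
Step 3: Compute exponent = -dE_J / (kB * T) = -(-5.613e-20) / (1.381e-23 * 519.3) = 7.827
Step 4: P(E1)/P(E2) = exp(7.827) = 2508

2508


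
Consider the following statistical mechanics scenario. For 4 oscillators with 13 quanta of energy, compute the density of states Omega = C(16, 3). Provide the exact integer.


Step 1: Use binomial coefficient C(16, 3)
Step 2: Numerator = 16! / 13!
Step 3: Denominator = 3!
Step 4: Omega = 560

560


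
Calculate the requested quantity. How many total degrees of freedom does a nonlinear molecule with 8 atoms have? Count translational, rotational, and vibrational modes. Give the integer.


Step 1: Translational DOF = 3
Step 2: Rotational DOF (nonlinear) = 3
Step 3: Vibrational DOF = 3*8 - 6 = 18
Step 4: Total = 3 + 3 + 18 = 24

24


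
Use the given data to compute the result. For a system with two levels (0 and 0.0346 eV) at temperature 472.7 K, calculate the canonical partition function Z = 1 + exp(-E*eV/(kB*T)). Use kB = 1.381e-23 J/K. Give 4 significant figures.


Step 1: Compute beta*E = E*eV/(kB*T) = 0.0346*1.602e-19/(1.381e-23*472.7) = 0.8491
Step 2: exp(-beta*E) = exp(-0.8491) = 0.4278
Step 3: Z = 1 + 0.4278 = 1.428

1.428


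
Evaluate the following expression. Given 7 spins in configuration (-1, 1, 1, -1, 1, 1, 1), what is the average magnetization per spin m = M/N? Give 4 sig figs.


Step 1: Count up spins (+1): 5, down spins (-1): 2
Step 2: Total magnetization M = 5 - 2 = 3
Step 3: m = M/N = 3/7 = 0.4286

0.4286


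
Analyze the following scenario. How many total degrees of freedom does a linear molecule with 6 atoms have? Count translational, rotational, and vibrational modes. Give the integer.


Step 1: Translational DOF = 3
Step 2: Rotational DOF (linear) = 2
Step 3: Vibrational DOF = 3*6 - 5 = 13
Step 4: Total = 3 + 2 + 13 = 18

18


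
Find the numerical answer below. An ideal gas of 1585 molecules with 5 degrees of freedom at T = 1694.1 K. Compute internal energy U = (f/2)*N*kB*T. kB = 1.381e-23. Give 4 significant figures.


Step 1: f/2 = 5/2 = 2.5
Step 2: N*kB*T = 1585*1.381e-23*1694.1 = 3.708e-17
Step 3: U = 2.5 * 3.708e-17 = 9.27e-17 J

9.27e-17


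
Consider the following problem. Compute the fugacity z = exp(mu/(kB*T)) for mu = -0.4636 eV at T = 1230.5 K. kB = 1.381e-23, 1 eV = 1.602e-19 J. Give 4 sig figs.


Step 1: Convert mu to Joules: -0.4636*1.602e-19 = -7.427e-20 J
Step 2: kB*T = 1.381e-23*1230.5 = 1.699e-20 J
Step 3: mu/(kB*T) = -4.37
Step 4: z = exp(-4.37) = 0.01264

0.01264


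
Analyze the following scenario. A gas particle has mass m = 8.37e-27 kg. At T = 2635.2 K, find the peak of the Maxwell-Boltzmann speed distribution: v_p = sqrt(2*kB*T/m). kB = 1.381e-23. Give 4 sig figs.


Step 1: Numerator = 2*kB*T = 2*1.381e-23*2635.2 = 7.278e-20
Step 2: Ratio = 7.278e-20 / 8.37e-27 = 8.696e+06
Step 3: v_p = sqrt(8.696e+06) = 2949 m/s

2949


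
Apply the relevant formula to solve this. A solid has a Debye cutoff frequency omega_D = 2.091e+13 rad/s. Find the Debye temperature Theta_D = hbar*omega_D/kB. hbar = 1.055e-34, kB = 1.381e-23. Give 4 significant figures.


Step 1: hbar*omega_D = 1.055e-34 * 2.091e+13 = 2.206e-21 J
Step 2: Theta_D = 2.206e-21 / 1.381e-23
Step 3: Theta_D = 159.7 K

159.7


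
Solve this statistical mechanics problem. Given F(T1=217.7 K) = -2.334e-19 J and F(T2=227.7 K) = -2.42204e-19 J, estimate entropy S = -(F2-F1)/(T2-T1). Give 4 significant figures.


Step 1: dF = F2 - F1 = -2.42204e-19 - (-2.334e-19) = -8.804e-21 J
Step 2: dT = T2 - T1 = 227.7 - 217.7 = 10 K
Step 3: S = -dF/dT = -(-8.804e-21)/10 = 8.804e-22 J/K

8.804e-22


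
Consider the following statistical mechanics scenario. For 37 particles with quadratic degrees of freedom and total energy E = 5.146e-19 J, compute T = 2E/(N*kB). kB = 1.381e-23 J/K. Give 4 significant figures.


Step 1: Numerator = 2*E = 2*5.146e-19 = 1.029e-18 J
Step 2: Denominator = N*kB = 37*1.381e-23 = 5.11e-22
Step 3: T = 1.029e-18 / 5.11e-22 = 2014 K

2014


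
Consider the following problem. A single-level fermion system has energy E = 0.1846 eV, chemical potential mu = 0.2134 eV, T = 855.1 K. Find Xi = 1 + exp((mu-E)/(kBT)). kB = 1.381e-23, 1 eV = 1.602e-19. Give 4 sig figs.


Step 1: (mu - E) = 0.2134 - 0.1846 = 0.0288 eV
Step 2: x = (mu-E)*eV/(kB*T) = 0.0288*1.602e-19/(1.381e-23*855.1) = 0.3907
Step 3: exp(x) = 1.478
Step 4: Xi = 1 + 1.478 = 2.478

2.478


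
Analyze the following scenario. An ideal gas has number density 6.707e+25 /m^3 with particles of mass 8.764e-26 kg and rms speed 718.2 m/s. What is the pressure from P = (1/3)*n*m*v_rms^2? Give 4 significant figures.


Step 1: v_rms^2 = 718.2^2 = 5.158e+05
Step 2: n*m = 6.707e+25*8.764e-26 = 5.878
Step 3: P = (1/3)*5.878*5.158e+05 = 1.011e+06 Pa

1.011e+06


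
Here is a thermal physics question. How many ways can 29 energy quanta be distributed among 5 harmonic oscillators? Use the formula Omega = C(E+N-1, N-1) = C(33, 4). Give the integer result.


Step 1: Use binomial coefficient C(33, 4)
Step 2: Numerator = 33! / 29!
Step 3: Denominator = 4!
Step 4: Omega = 40920

40920


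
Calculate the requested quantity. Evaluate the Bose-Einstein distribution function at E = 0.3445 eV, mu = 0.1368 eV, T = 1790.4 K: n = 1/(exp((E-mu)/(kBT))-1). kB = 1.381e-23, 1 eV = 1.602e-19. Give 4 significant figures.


Step 1: (E - mu) = 0.2077 eV
Step 2: x = (E-mu)*eV/(kB*T) = 0.2077*1.602e-19/(1.381e-23*1790.4) = 1.346
Step 3: exp(x) = 3.841
Step 4: n = 1/(exp(x)-1) = 0.352

0.352


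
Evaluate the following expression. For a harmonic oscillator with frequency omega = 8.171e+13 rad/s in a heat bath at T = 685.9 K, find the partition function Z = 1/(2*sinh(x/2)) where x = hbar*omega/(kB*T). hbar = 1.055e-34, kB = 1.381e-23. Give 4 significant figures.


Step 1: Compute x = hbar*omega/(kB*T) = 1.055e-34*8.171e+13/(1.381e-23*685.9) = 0.9101
Step 2: x/2 = 0.455
Step 3: sinh(x/2) = 0.4709
Step 4: Z = 1/(2*0.4709) = 1.062

1.062


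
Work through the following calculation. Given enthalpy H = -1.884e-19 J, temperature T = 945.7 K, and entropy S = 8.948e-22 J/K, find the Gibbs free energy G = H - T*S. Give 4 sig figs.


Step 1: T*S = 945.7 * 8.948e-22 = 8.462e-19 J
Step 2: G = H - T*S = -1.884e-19 - 8.462e-19
Step 3: G = -1.035e-18 J

-1.035e-18


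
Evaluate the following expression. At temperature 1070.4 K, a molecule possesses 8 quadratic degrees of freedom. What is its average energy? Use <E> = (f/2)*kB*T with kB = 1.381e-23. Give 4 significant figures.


Step 1: f/2 = 8/2 = 4
Step 2: kB*T = 1.381e-23 * 1070.4 = 1.478e-20
Step 3: <E> = 4 * 1.478e-20 = 5.913e-20 J

5.913e-20


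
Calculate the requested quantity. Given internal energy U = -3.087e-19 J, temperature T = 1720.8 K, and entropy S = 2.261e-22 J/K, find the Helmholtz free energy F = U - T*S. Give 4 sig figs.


Step 1: T*S = 1720.8 * 2.261e-22 = 3.891e-19 J
Step 2: F = U - T*S = -3.087e-19 - 3.891e-19
Step 3: F = -6.978e-19 J

-6.978e-19


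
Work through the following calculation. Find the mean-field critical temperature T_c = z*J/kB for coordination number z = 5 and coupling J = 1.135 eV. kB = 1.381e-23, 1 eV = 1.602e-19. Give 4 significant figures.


Step 1: z*J = 5*1.135 = 5.675 eV
Step 2: Convert to Joules: 5.675*1.602e-19 = 9.091e-19 J
Step 3: T_c = 9.091e-19 / 1.381e-23 = 6.583e+04 K

6.583e+04


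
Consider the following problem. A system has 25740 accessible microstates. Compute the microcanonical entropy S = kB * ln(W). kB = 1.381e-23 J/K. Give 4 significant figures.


Step 1: ln(W) = ln(25740) = 10.16
Step 2: S = kB * ln(W) = 1.381e-23 * 10.16
Step 3: S = 1.403e-22 J/K

1.403e-22


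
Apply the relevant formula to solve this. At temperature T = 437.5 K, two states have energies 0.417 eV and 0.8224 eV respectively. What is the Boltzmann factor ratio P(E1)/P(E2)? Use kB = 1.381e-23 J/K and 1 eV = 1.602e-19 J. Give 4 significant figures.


Step 1: Compute energy difference dE = E1 - E2 = 0.417 - 0.8224 = -0.4054 eV
Step 2: Convert to Joules: dE_J = -0.4054 * 1.602e-19 = -6.495e-20 J
Step 3: Compute exponent = -dE_J / (kB * T) = -(-6.495e-20) / (1.381e-23 * 437.5) = 10.75
Step 4: P(E1)/P(E2) = exp(10.75) = 4.659e+04

4.659e+04


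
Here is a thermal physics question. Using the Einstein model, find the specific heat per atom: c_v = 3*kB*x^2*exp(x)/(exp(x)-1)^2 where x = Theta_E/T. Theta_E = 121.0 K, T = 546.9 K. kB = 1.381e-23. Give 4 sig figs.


Step 1: x = Theta_E/T = 121.0/546.9 = 0.2212
Step 2: x^2 = 0.04895
Step 3: exp(x) = 1.248
Step 4: c_v = 3*1.381e-23*0.04895*1.248/(1.248-1)^2 = 4.126e-23

4.126e-23


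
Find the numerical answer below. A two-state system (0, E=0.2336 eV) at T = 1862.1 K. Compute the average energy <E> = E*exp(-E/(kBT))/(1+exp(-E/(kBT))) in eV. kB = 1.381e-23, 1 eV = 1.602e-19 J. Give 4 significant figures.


Step 1: beta*E = 0.2336*1.602e-19/(1.381e-23*1862.1) = 1.455
Step 2: exp(-beta*E) = 0.2333
Step 3: <E> = 0.2336*0.2333/(1+0.2333) = 0.0442 eV

0.0442


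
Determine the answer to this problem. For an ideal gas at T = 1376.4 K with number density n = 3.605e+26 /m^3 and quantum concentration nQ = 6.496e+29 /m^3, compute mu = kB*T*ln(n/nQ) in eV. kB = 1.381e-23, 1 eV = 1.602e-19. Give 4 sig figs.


Step 1: n/nQ = 3.605e+26/6.496e+29 = 0.000555
Step 2: ln(n/nQ) = -7.497
Step 3: mu = kB*T*ln(n/nQ) = 1.901e-20*-7.497 = -1.425e-19 J
Step 4: Convert to eV: -1.425e-19/1.602e-19 = -0.8895 eV

-0.8895


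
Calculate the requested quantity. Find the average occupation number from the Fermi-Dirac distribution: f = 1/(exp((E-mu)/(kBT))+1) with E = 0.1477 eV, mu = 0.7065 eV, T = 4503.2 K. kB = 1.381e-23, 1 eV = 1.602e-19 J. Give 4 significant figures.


Step 1: (E - mu) = 0.1477 - 0.7065 = -0.5588 eV
Step 2: Convert: (E-mu)*eV = -8.952e-20 J
Step 3: x = (E-mu)*eV/(kB*T) = -1.439
Step 4: f = 1/(exp(-1.439)+1) = 0.8084

0.8084


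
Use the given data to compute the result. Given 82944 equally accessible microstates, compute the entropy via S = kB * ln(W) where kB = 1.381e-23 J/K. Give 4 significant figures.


Step 1: ln(W) = ln(82944) = 11.33
Step 2: S = kB * ln(W) = 1.381e-23 * 11.33
Step 3: S = 1.564e-22 J/K

1.564e-22


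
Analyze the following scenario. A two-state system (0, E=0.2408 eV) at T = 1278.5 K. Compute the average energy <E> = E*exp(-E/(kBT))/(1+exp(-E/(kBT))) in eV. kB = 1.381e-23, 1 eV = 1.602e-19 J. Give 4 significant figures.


Step 1: beta*E = 0.2408*1.602e-19/(1.381e-23*1278.5) = 2.185
Step 2: exp(-beta*E) = 0.1125
Step 3: <E> = 0.2408*0.1125/(1+0.1125) = 0.02435 eV

0.02435


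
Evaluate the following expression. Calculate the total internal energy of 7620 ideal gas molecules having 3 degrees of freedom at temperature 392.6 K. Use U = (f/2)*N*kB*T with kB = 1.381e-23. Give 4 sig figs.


Step 1: f/2 = 3/2 = 1.5
Step 2: N*kB*T = 7620*1.381e-23*392.6 = 4.131e-17
Step 3: U = 1.5 * 4.131e-17 = 6.197e-17 J

6.197e-17


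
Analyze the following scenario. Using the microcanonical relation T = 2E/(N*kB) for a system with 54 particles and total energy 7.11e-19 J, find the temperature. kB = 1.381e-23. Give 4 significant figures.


Step 1: Numerator = 2*E = 2*7.11e-19 = 1.422e-18 J
Step 2: Denominator = N*kB = 54*1.381e-23 = 7.457e-22
Step 3: T = 1.422e-18 / 7.457e-22 = 1907 K

1907


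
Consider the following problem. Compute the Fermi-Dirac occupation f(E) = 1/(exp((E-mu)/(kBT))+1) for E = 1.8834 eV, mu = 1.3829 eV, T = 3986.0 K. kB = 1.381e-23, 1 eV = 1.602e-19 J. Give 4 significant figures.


Step 1: (E - mu) = 1.8834 - 1.3829 = 0.5005 eV
Step 2: Convert: (E-mu)*eV = 8.018e-20 J
Step 3: x = (E-mu)*eV/(kB*T) = 1.457
Step 4: f = 1/(exp(1.457)+1) = 0.189

0.189


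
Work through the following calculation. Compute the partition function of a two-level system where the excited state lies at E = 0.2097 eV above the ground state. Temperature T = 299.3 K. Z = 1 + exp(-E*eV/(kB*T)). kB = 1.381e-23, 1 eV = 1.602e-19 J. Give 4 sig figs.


Step 1: Compute beta*E = E*eV/(kB*T) = 0.2097*1.602e-19/(1.381e-23*299.3) = 8.128
Step 2: exp(-beta*E) = exp(-8.128) = 0.0002953
Step 3: Z = 1 + 0.0002953 = 1

1


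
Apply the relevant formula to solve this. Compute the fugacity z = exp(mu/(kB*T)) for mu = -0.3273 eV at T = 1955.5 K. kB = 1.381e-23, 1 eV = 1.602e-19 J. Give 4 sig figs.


Step 1: Convert mu to Joules: -0.3273*1.602e-19 = -5.243e-20 J
Step 2: kB*T = 1.381e-23*1955.5 = 2.701e-20 J
Step 3: mu/(kB*T) = -1.942
Step 4: z = exp(-1.942) = 0.1435

0.1435


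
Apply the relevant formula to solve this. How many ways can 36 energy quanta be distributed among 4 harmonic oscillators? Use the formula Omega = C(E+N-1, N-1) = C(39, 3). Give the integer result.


Step 1: Use binomial coefficient C(39, 3)
Step 2: Numerator = 39! / 36!
Step 3: Denominator = 3!
Step 4: Omega = 9139

9139


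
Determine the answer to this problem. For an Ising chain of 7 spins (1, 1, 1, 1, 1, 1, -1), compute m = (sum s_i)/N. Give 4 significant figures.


Step 1: Count up spins (+1): 6, down spins (-1): 1
Step 2: Total magnetization M = 6 - 1 = 5
Step 3: m = M/N = 5/7 = 0.7143

0.7143


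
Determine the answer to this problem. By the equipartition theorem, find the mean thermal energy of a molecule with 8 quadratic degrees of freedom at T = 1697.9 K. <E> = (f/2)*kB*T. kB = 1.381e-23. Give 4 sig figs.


Step 1: f/2 = 8/2 = 4
Step 2: kB*T = 1.381e-23 * 1697.9 = 2.345e-20
Step 3: <E> = 4 * 2.345e-20 = 9.379e-20 J

9.379e-20


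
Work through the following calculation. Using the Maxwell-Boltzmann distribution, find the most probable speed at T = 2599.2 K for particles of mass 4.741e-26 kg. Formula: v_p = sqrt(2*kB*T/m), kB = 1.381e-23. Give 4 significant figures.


Step 1: Numerator = 2*kB*T = 2*1.381e-23*2599.2 = 7.179e-20
Step 2: Ratio = 7.179e-20 / 4.741e-26 = 1.514e+06
Step 3: v_p = sqrt(1.514e+06) = 1231 m/s

1231


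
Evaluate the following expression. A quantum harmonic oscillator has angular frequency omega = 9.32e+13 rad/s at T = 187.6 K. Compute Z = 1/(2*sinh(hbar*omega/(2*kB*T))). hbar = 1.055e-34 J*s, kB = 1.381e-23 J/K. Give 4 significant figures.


Step 1: Compute x = hbar*omega/(kB*T) = 1.055e-34*9.32e+13/(1.381e-23*187.6) = 3.795
Step 2: x/2 = 1.898
Step 3: sinh(x/2) = 3.26
Step 4: Z = 1/(2*3.26) = 0.1534

0.1534


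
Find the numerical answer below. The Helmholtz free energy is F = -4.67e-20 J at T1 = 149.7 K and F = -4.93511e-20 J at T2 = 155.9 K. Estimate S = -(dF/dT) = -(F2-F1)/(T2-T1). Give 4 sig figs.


Step 1: dF = F2 - F1 = -4.93511e-20 - (-4.67e-20) = -2.6511e-21 J
Step 2: dT = T2 - T1 = 155.9 - 149.7 = 6.2 K
Step 3: S = -dF/dT = -(-2.6511e-21)/6.2 = 4.276e-22 J/K

4.276e-22


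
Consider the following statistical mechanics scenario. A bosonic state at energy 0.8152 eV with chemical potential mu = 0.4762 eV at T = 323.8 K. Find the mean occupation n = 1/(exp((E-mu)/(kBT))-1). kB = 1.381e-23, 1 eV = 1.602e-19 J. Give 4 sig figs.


Step 1: (E - mu) = 0.339 eV
Step 2: x = (E-mu)*eV/(kB*T) = 0.339*1.602e-19/(1.381e-23*323.8) = 12.14
Step 3: exp(x) = 1.881e+05
Step 4: n = 1/(exp(x)-1) = 5.316e-06

5.316e-06


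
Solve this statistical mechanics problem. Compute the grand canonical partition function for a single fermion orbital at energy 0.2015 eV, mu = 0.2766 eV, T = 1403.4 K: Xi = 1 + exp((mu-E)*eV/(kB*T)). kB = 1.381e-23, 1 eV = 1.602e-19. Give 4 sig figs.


Step 1: (mu - E) = 0.2766 - 0.2015 = 0.0751 eV
Step 2: x = (mu-E)*eV/(kB*T) = 0.0751*1.602e-19/(1.381e-23*1403.4) = 0.6208
Step 3: exp(x) = 1.86
Step 4: Xi = 1 + 1.86 = 2.86

2.86


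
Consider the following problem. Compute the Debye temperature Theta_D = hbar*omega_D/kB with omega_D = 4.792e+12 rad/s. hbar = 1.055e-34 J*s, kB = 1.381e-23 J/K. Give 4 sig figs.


Step 1: hbar*omega_D = 1.055e-34 * 4.792e+12 = 5.056e-22 J
Step 2: Theta_D = 5.056e-22 / 1.381e-23
Step 3: Theta_D = 36.61 K

36.61


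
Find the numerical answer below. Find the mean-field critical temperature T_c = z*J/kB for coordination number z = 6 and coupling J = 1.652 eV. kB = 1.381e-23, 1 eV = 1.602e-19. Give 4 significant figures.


Step 1: z*J = 6*1.652 = 9.912 eV
Step 2: Convert to Joules: 9.912*1.602e-19 = 1.588e-18 J
Step 3: T_c = 1.588e-18 / 1.381e-23 = 1.15e+05 K

1.15e+05


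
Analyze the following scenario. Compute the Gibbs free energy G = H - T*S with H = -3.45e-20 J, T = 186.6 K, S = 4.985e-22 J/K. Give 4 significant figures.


Step 1: T*S = 186.6 * 4.985e-22 = 9.302e-20 J
Step 2: G = H - T*S = -3.45e-20 - 9.302e-20
Step 3: G = -1.275e-19 J

-1.275e-19


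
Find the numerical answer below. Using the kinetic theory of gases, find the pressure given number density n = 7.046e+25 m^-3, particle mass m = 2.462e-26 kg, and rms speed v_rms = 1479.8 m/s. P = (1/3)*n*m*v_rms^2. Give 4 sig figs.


Step 1: v_rms^2 = 1479.8^2 = 2.19e+06
Step 2: n*m = 7.046e+25*2.462e-26 = 1.735
Step 3: P = (1/3)*1.735*2.19e+06 = 1.266e+06 Pa

1.266e+06


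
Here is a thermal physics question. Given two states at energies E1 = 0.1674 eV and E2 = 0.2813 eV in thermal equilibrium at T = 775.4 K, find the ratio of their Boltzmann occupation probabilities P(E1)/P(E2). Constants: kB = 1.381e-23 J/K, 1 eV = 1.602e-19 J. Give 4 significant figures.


Step 1: Compute energy difference dE = E1 - E2 = 0.1674 - 0.2813 = -0.1139 eV
Step 2: Convert to Joules: dE_J = -0.1139 * 1.602e-19 = -1.825e-20 J
Step 3: Compute exponent = -dE_J / (kB * T) = -(-1.825e-20) / (1.381e-23 * 775.4) = 1.704
Step 4: P(E1)/P(E2) = exp(1.704) = 5.496

5.496


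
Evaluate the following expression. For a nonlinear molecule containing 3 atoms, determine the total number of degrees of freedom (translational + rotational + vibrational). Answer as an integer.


Step 1: Translational DOF = 3
Step 2: Rotational DOF (nonlinear) = 3
Step 3: Vibrational DOF = 3*3 - 6 = 3
Step 4: Total = 3 + 3 + 3 = 9

9


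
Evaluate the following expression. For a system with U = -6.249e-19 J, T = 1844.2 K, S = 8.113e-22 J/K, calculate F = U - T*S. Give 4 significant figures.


Step 1: T*S = 1844.2 * 8.113e-22 = 1.496e-18 J
Step 2: F = U - T*S = -6.249e-19 - 1.496e-18
Step 3: F = -2.121e-18 J

-2.121e-18


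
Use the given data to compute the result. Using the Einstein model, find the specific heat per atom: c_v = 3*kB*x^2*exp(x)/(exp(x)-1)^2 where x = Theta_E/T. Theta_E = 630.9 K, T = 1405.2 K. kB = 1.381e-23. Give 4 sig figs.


Step 1: x = Theta_E/T = 630.9/1405.2 = 0.449
Step 2: x^2 = 0.2016
Step 3: exp(x) = 1.567
Step 4: c_v = 3*1.381e-23*0.2016*1.567/(1.567-1)^2 = 4.074e-23

4.074e-23


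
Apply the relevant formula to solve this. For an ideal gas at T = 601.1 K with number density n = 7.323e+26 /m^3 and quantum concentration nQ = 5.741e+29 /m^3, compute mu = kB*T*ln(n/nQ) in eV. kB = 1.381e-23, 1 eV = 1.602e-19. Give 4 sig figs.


Step 1: n/nQ = 7.323e+26/5.741e+29 = 0.001276
Step 2: ln(n/nQ) = -6.664
Step 3: mu = kB*T*ln(n/nQ) = 8.301e-21*-6.664 = -5.532e-20 J
Step 4: Convert to eV: -5.532e-20/1.602e-19 = -0.3453 eV

-0.3453


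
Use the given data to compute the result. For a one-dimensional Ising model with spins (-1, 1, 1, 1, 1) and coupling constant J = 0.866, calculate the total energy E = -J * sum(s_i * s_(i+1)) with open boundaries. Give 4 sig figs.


Step 1: Nearest-neighbor products: -1, 1, 1, 1
Step 2: Sum of products = 2
Step 3: E = -0.866 * 2 = -1.732

-1.732


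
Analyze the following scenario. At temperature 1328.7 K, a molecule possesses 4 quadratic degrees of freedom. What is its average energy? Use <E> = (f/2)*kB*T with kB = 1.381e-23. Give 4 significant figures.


Step 1: f/2 = 4/2 = 2
Step 2: kB*T = 1.381e-23 * 1328.7 = 1.835e-20
Step 3: <E> = 2 * 1.835e-20 = 3.67e-20 J

3.67e-20


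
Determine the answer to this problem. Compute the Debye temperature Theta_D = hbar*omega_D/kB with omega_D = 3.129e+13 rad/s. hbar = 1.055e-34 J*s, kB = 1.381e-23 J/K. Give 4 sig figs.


Step 1: hbar*omega_D = 1.055e-34 * 3.129e+13 = 3.301e-21 J
Step 2: Theta_D = 3.301e-21 / 1.381e-23
Step 3: Theta_D = 239 K

239


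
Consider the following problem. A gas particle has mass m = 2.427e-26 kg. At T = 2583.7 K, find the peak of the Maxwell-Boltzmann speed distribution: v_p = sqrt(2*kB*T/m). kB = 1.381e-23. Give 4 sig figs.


Step 1: Numerator = 2*kB*T = 2*1.381e-23*2583.7 = 7.136e-20
Step 2: Ratio = 7.136e-20 / 2.427e-26 = 2.94e+06
Step 3: v_p = sqrt(2.94e+06) = 1715 m/s

1715


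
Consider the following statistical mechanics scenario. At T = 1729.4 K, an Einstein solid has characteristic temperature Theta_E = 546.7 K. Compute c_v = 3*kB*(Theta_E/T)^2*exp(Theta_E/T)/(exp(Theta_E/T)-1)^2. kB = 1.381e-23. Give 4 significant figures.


Step 1: x = Theta_E/T = 546.7/1729.4 = 0.3161
Step 2: x^2 = 0.09993
Step 3: exp(x) = 1.372
Step 4: c_v = 3*1.381e-23*0.09993*1.372/(1.372-1)^2 = 4.109e-23

4.109e-23


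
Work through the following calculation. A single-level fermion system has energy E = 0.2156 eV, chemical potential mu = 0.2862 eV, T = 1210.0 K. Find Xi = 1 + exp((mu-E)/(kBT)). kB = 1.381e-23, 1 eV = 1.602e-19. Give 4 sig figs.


Step 1: (mu - E) = 0.2862 - 0.2156 = 0.0706 eV
Step 2: x = (mu-E)*eV/(kB*T) = 0.0706*1.602e-19/(1.381e-23*1210.0) = 0.6768
Step 3: exp(x) = 1.968
Step 4: Xi = 1 + 1.968 = 2.968

2.968


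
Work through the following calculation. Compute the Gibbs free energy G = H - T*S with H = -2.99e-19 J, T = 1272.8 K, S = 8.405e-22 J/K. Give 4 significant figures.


Step 1: T*S = 1272.8 * 8.405e-22 = 1.07e-18 J
Step 2: G = H - T*S = -2.99e-19 - 1.07e-18
Step 3: G = -1.369e-18 J

-1.369e-18


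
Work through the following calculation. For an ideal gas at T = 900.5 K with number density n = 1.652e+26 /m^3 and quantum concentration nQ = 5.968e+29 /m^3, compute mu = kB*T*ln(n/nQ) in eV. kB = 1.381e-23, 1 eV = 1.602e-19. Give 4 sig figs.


Step 1: n/nQ = 1.652e+26/5.968e+29 = 0.0002768
Step 2: ln(n/nQ) = -8.192
Step 3: mu = kB*T*ln(n/nQ) = 1.244e-20*-8.192 = -1.019e-19 J
Step 4: Convert to eV: -1.019e-19/1.602e-19 = -0.6359 eV

-0.6359


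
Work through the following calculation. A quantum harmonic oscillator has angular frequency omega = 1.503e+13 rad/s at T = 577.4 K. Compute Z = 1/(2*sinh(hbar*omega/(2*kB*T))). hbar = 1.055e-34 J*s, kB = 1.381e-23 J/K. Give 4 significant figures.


Step 1: Compute x = hbar*omega/(kB*T) = 1.055e-34*1.503e+13/(1.381e-23*577.4) = 0.1989
Step 2: x/2 = 0.09943
Step 3: sinh(x/2) = 0.09959
Step 4: Z = 1/(2*0.09959) = 5.02

5.02


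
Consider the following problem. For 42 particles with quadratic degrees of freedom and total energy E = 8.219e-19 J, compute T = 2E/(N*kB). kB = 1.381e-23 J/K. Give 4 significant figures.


Step 1: Numerator = 2*E = 2*8.219e-19 = 1.644e-18 J
Step 2: Denominator = N*kB = 42*1.381e-23 = 5.8e-22
Step 3: T = 1.644e-18 / 5.8e-22 = 2834 K

2834


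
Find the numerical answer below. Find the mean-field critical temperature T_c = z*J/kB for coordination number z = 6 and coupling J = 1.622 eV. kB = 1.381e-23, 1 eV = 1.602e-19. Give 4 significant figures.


Step 1: z*J = 6*1.622 = 9.732 eV
Step 2: Convert to Joules: 9.732*1.602e-19 = 1.559e-18 J
Step 3: T_c = 1.559e-18 / 1.381e-23 = 1.129e+05 K

1.129e+05


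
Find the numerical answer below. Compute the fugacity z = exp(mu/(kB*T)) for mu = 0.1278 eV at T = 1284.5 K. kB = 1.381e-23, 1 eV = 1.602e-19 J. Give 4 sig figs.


Step 1: Convert mu to Joules: 0.1278*1.602e-19 = 2.047e-20 J
Step 2: kB*T = 1.381e-23*1284.5 = 1.774e-20 J
Step 3: mu/(kB*T) = 1.154
Step 4: z = exp(1.154) = 3.171

3.171


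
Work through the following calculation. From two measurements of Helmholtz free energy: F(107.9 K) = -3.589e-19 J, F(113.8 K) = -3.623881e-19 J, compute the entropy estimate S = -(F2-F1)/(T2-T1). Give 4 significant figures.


Step 1: dF = F2 - F1 = -3.623881e-19 - (-3.589e-19) = -3.4881e-21 J
Step 2: dT = T2 - T1 = 113.8 - 107.9 = 5.9 K
Step 3: S = -dF/dT = -(-3.4881e-21)/5.9 = 5.912e-22 J/K

5.912e-22


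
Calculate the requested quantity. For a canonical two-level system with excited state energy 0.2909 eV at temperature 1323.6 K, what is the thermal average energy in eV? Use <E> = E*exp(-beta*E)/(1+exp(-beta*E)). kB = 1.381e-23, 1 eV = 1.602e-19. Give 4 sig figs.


Step 1: beta*E = 0.2909*1.602e-19/(1.381e-23*1323.6) = 2.55
Step 2: exp(-beta*E) = 0.07812
Step 3: <E> = 0.2909*0.07812/(1+0.07812) = 0.02108 eV

0.02108


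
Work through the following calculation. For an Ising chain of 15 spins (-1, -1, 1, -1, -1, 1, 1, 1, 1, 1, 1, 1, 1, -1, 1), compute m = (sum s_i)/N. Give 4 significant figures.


Step 1: Count up spins (+1): 10, down spins (-1): 5
Step 2: Total magnetization M = 10 - 5 = 5
Step 3: m = M/N = 5/15 = 0.3333

0.3333


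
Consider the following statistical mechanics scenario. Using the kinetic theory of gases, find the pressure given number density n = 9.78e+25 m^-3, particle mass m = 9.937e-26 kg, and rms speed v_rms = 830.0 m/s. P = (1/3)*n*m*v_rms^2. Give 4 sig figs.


Step 1: v_rms^2 = 830.0^2 = 6.889e+05
Step 2: n*m = 9.78e+25*9.937e-26 = 9.718
Step 3: P = (1/3)*9.718*6.889e+05 = 2.232e+06 Pa

2.232e+06


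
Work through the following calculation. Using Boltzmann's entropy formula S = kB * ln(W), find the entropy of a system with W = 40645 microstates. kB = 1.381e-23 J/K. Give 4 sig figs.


Step 1: ln(W) = ln(40645) = 10.61
Step 2: S = kB * ln(W) = 1.381e-23 * 10.61
Step 3: S = 1.466e-22 J/K

1.466e-22


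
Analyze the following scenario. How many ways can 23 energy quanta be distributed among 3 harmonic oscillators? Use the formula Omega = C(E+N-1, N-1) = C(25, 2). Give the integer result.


Step 1: Use binomial coefficient C(25, 2)
Step 2: Numerator = 25! / 23!
Step 3: Denominator = 2!
Step 4: Omega = 300

300


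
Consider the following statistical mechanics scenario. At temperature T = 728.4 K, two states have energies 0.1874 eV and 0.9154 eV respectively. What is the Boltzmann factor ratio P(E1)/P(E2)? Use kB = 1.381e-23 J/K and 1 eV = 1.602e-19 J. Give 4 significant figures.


Step 1: Compute energy difference dE = E1 - E2 = 0.1874 - 0.9154 = -0.728 eV
Step 2: Convert to Joules: dE_J = -0.728 * 1.602e-19 = -1.166e-19 J
Step 3: Compute exponent = -dE_J / (kB * T) = -(-1.166e-19) / (1.381e-23 * 728.4) = 11.59
Step 4: P(E1)/P(E2) = exp(11.59) = 1.084e+05

1.084e+05


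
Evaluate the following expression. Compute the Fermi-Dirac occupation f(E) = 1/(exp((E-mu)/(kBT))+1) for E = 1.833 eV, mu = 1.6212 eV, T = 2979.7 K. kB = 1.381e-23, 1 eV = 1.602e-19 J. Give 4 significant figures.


Step 1: (E - mu) = 1.833 - 1.6212 = 0.2118 eV
Step 2: Convert: (E-mu)*eV = 3.393e-20 J
Step 3: x = (E-mu)*eV/(kB*T) = 0.8246
Step 4: f = 1/(exp(0.8246)+1) = 0.3048

0.3048


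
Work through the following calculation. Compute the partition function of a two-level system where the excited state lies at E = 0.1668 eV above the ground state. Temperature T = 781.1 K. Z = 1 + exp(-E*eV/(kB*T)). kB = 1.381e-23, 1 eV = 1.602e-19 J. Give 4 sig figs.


Step 1: Compute beta*E = E*eV/(kB*T) = 0.1668*1.602e-19/(1.381e-23*781.1) = 2.477
Step 2: exp(-beta*E) = exp(-2.477) = 0.08398
Step 3: Z = 1 + 0.08398 = 1.084

1.084


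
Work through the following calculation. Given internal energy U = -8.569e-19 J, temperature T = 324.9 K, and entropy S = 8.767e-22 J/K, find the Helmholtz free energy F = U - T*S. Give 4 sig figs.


Step 1: T*S = 324.9 * 8.767e-22 = 2.848e-19 J
Step 2: F = U - T*S = -8.569e-19 - 2.848e-19
Step 3: F = -1.142e-18 J

-1.142e-18


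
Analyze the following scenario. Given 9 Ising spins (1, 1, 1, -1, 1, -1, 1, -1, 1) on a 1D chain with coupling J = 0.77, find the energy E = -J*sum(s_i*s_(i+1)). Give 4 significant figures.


Step 1: Nearest-neighbor products: 1, 1, -1, -1, -1, -1, -1, -1
Step 2: Sum of products = -4
Step 3: E = -0.77 * -4 = 3.08

3.08


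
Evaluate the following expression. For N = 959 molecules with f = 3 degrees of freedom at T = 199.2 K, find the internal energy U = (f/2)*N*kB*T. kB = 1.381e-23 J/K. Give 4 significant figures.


Step 1: f/2 = 3/2 = 1.5
Step 2: N*kB*T = 959*1.381e-23*199.2 = 2.638e-18
Step 3: U = 1.5 * 2.638e-18 = 3.957e-18 J

3.957e-18


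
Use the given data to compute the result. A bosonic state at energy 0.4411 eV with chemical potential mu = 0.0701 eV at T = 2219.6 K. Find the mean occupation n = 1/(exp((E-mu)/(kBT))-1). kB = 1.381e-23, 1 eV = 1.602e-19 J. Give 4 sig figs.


Step 1: (E - mu) = 0.371 eV
Step 2: x = (E-mu)*eV/(kB*T) = 0.371*1.602e-19/(1.381e-23*2219.6) = 1.939
Step 3: exp(x) = 6.951
Step 4: n = 1/(exp(x)-1) = 0.168

0.168


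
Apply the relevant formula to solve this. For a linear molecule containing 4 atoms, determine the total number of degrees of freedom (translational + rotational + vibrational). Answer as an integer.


Step 1: Translational DOF = 3
Step 2: Rotational DOF (linear) = 2
Step 3: Vibrational DOF = 3*4 - 5 = 7
Step 4: Total = 3 + 2 + 7 = 12

12


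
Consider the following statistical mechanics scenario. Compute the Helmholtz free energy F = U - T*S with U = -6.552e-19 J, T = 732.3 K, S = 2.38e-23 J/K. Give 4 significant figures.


Step 1: T*S = 732.3 * 2.38e-23 = 1.743e-20 J
Step 2: F = U - T*S = -6.552e-19 - 1.743e-20
Step 3: F = -6.726e-19 J

-6.726e-19


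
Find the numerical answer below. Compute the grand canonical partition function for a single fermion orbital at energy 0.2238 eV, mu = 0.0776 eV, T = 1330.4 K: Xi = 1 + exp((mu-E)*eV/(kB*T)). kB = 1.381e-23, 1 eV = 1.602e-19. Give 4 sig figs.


Step 1: (mu - E) = 0.0776 - 0.2238 = -0.1462 eV
Step 2: x = (mu-E)*eV/(kB*T) = -0.1462*1.602e-19/(1.381e-23*1330.4) = -1.275
Step 3: exp(x) = 0.2795
Step 4: Xi = 1 + 0.2795 = 1.279

1.279


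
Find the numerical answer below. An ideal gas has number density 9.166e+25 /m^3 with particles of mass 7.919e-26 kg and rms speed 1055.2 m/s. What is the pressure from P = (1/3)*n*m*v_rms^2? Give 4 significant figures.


Step 1: v_rms^2 = 1055.2^2 = 1.113e+06
Step 2: n*m = 9.166e+25*7.919e-26 = 7.259
Step 3: P = (1/3)*7.259*1.113e+06 = 2.694e+06 Pa

2.694e+06


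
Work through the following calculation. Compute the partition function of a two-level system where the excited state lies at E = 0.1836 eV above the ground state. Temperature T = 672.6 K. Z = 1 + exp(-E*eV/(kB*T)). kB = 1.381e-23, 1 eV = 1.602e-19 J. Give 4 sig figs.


Step 1: Compute beta*E = E*eV/(kB*T) = 0.1836*1.602e-19/(1.381e-23*672.6) = 3.167
Step 2: exp(-beta*E) = exp(-3.167) = 0.04215
Step 3: Z = 1 + 0.04215 = 1.042

1.042


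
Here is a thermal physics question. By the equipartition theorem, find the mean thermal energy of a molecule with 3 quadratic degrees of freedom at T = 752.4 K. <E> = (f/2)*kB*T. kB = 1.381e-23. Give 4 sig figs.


Step 1: f/2 = 3/2 = 1.5
Step 2: kB*T = 1.381e-23 * 752.4 = 1.039e-20
Step 3: <E> = 1.5 * 1.039e-20 = 1.559e-20 J

1.559e-20


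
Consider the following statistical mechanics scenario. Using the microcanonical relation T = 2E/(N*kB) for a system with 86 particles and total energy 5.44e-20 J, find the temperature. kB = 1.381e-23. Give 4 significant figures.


Step 1: Numerator = 2*E = 2*5.44e-20 = 1.088e-19 J
Step 2: Denominator = N*kB = 86*1.381e-23 = 1.188e-21
Step 3: T = 1.088e-19 / 1.188e-21 = 91.61 K

91.61


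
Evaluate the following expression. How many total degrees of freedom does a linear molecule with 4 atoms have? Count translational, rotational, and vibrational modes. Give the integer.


Step 1: Translational DOF = 3
Step 2: Rotational DOF (linear) = 2
Step 3: Vibrational DOF = 3*4 - 5 = 7
Step 4: Total = 3 + 2 + 7 = 12

12


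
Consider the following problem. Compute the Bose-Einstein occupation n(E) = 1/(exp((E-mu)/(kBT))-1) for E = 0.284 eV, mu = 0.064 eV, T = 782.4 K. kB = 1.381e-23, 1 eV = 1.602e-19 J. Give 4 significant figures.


Step 1: (E - mu) = 0.22 eV
Step 2: x = (E-mu)*eV/(kB*T) = 0.22*1.602e-19/(1.381e-23*782.4) = 3.262
Step 3: exp(x) = 26.1
Step 4: n = 1/(exp(x)-1) = 0.03984

0.03984


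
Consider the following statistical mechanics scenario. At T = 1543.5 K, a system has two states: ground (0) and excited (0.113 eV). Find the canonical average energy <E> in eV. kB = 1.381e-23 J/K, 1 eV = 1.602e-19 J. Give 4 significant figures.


Step 1: beta*E = 0.113*1.602e-19/(1.381e-23*1543.5) = 0.8493
Step 2: exp(-beta*E) = 0.4277
Step 3: <E> = 0.113*0.4277/(1+0.4277) = 0.03385 eV

0.03385


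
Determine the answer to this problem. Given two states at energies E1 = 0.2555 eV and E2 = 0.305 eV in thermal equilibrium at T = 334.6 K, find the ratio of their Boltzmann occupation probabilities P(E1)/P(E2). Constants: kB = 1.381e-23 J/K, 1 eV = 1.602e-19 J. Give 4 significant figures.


Step 1: Compute energy difference dE = E1 - E2 = 0.2555 - 0.305 = -0.0495 eV
Step 2: Convert to Joules: dE_J = -0.0495 * 1.602e-19 = -7.93e-21 J
Step 3: Compute exponent = -dE_J / (kB * T) = -(-7.93e-21) / (1.381e-23 * 334.6) = 1.716
Step 4: P(E1)/P(E2) = exp(1.716) = 5.563

5.563
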